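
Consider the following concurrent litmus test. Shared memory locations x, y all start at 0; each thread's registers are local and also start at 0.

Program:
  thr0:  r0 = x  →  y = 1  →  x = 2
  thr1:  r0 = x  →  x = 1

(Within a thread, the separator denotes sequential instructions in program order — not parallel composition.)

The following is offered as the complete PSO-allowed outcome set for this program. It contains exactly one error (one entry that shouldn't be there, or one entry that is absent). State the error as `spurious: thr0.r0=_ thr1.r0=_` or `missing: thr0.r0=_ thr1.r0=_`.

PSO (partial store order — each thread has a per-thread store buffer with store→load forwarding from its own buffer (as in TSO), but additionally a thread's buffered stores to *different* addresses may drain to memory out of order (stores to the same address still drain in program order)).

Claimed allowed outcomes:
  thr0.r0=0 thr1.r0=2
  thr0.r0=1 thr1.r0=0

missing: thr0.r0=0 thr1.r0=0

outcome vector order: (thr0.r0,thr1.r0)
[PSO] allowed = {<0 0>; <0 2>; <1 0>}
PSO∖claimed = {<0 0>}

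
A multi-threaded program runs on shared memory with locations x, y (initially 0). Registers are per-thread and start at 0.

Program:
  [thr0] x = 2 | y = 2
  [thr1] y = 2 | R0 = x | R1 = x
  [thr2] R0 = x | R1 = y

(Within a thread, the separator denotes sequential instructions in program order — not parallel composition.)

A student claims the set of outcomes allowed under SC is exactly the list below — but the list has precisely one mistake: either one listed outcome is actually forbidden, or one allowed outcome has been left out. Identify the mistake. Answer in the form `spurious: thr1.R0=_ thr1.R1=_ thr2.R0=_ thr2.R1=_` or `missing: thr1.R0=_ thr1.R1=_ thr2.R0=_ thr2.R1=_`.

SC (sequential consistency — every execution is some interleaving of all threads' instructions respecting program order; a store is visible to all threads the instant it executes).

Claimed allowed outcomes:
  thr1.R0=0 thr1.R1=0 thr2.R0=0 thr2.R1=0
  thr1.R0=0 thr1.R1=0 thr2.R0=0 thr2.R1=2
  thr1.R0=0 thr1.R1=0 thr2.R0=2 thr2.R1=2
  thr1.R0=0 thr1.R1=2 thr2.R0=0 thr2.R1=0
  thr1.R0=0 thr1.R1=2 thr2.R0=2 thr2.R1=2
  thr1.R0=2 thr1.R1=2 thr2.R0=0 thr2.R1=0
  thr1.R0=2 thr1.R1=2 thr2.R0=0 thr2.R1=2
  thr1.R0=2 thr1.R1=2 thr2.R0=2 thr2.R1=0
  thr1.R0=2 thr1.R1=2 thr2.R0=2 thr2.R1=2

missing: thr1.R0=0 thr1.R1=2 thr2.R0=0 thr2.R1=2

outcome vector order: (thr1.R0,thr1.R1,thr2.R0,thr2.R1)
SC (10): (0,0,0,0), (0,0,0,2), (0,0,2,2), (0,2,0,0), (0,2,0,2), (0,2,2,2), (2,2,0,0), (2,2,0,2), (2,2,2,0), (2,2,2,2)
SC∖claimed = {(0,2,0,2)}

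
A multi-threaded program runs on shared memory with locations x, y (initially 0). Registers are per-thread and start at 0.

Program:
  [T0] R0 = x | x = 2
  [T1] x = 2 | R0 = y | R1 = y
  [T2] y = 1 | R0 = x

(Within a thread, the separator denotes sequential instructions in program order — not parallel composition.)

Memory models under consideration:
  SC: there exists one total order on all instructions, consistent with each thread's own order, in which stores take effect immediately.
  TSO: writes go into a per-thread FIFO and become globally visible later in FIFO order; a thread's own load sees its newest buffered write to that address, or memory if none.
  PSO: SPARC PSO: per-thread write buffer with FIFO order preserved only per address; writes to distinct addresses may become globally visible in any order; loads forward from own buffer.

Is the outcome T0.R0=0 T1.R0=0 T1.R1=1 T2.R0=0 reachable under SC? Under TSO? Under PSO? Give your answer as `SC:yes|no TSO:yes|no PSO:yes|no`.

SC:no TSO:yes PSO:yes

outcome vector order: (T0.R0,T1.R0,T1.R1,T2.R0)
under SC → 0002; 0012; 0110; 0112; 2002; 2012; 2110; 2112
under TSO → 0000; 0002; 0010; 0012; 0110; 0112; 2000; 2002; 2010; 2012; 2110; 2112
under PSO → 0000; 0002; 0010; 0012; 0110; 0112; 2000; 2002; 2010; 2012; 2110; 2112
target 0010 ∈ {TSO,PSO}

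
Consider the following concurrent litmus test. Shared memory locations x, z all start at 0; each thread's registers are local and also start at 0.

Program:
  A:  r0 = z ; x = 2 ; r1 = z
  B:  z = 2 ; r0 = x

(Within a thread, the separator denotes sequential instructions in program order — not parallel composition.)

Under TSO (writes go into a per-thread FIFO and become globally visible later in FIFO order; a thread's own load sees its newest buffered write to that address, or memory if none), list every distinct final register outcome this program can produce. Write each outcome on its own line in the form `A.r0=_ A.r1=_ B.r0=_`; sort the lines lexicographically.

outcome vector order: (A.r0,A.r1,B.r0)
|TSO outcomes| = 6

A.r0=0 A.r1=0 B.r0=0
A.r0=0 A.r1=0 B.r0=2
A.r0=0 A.r1=2 B.r0=0
A.r0=0 A.r1=2 B.r0=2
A.r0=2 A.r1=2 B.r0=0
A.r0=2 A.r1=2 B.r0=2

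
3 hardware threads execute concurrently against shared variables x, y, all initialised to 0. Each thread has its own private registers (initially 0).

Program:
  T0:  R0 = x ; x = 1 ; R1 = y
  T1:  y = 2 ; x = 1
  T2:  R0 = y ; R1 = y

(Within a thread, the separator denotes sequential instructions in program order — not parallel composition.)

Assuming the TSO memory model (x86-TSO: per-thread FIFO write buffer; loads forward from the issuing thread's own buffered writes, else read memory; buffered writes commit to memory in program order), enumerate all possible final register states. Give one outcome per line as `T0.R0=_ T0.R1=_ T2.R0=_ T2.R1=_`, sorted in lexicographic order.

outcome vector order: (T0.R0,T0.R1,T2.R0,T2.R1)
|TSO outcomes| = 9

T0.R0=0 T0.R1=0 T2.R0=0 T2.R1=0
T0.R0=0 T0.R1=0 T2.R0=0 T2.R1=2
T0.R0=0 T0.R1=0 T2.R0=2 T2.R1=2
T0.R0=0 T0.R1=2 T2.R0=0 T2.R1=0
T0.R0=0 T0.R1=2 T2.R0=0 T2.R1=2
T0.R0=0 T0.R1=2 T2.R0=2 T2.R1=2
T0.R0=1 T0.R1=2 T2.R0=0 T2.R1=0
T0.R0=1 T0.R1=2 T2.R0=0 T2.R1=2
T0.R0=1 T0.R1=2 T2.R0=2 T2.R1=2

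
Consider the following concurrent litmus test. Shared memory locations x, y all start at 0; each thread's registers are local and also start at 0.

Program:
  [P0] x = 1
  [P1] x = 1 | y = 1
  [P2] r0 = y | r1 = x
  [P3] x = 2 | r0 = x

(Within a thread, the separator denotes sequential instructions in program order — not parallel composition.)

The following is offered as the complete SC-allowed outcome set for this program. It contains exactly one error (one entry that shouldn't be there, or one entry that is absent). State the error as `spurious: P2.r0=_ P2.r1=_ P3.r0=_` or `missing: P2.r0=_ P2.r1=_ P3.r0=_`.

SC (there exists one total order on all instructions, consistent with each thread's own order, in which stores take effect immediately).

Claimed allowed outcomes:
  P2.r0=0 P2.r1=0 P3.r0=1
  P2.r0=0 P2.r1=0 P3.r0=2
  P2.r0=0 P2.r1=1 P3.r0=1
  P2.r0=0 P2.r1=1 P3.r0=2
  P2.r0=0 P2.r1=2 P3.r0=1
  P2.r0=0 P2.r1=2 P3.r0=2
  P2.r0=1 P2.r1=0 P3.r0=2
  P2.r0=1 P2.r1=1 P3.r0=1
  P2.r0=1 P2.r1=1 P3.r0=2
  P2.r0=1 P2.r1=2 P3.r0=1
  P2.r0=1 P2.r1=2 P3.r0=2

spurious: P2.r0=1 P2.r1=0 P3.r0=2

outcome vector order: (P2.r0,P2.r1,P3.r0)
SC (10): 0/0/1, 0/0/2, 0/1/1, 0/1/2, 0/2/1, 0/2/2, 1/1/1, 1/1/2, 1/2/1, 1/2/2
claimed∖SC = {1/0/2}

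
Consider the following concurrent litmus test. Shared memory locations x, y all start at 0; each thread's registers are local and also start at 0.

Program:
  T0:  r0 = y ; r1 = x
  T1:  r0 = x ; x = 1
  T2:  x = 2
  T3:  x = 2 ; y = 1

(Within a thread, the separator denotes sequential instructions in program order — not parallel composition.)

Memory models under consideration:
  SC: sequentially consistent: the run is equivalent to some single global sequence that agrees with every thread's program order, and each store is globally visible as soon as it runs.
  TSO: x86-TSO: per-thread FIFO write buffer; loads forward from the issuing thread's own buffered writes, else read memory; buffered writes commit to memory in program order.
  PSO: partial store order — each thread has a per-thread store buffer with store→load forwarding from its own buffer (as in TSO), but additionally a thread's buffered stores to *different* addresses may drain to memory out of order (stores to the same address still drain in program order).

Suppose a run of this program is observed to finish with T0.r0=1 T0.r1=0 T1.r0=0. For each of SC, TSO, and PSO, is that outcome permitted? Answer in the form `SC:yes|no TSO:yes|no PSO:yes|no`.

SC:no TSO:no PSO:yes

outcome vector order: (T0.r0,T0.r1,T1.r0)
[SC] allowed = {000; 002; 010; 012; 020; 022; 110; 112; 120; 122}
[TSO] allowed = {000; 002; 010; 012; 020; 022; 110; 112; 120; 122}
[PSO] allowed = {000; 002; 010; 012; 020; 022; 100; 102; 110; 112; 120; 122}
target 100 ∈ {PSO}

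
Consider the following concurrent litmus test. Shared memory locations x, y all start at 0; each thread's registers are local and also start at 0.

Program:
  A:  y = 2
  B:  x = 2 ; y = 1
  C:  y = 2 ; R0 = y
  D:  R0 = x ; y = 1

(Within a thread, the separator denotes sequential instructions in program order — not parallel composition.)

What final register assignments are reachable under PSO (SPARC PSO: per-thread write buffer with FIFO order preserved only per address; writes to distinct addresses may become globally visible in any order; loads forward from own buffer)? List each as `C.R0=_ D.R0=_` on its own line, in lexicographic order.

C.R0=1 D.R0=0
C.R0=1 D.R0=2
C.R0=2 D.R0=0
C.R0=2 D.R0=2

outcome vector order: (C.R0,D.R0)
|PSO outcomes| = 4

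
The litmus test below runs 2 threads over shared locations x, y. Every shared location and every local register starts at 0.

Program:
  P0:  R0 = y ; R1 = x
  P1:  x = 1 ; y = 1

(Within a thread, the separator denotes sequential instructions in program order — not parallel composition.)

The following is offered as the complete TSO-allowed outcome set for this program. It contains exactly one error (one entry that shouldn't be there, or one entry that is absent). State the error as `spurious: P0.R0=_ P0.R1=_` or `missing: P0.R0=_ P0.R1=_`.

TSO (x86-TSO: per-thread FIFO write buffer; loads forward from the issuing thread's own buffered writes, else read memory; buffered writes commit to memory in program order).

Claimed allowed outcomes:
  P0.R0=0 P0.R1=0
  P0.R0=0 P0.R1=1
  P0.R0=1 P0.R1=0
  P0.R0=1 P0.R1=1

outcome vector order: (P0.R0,P0.R1)
TSO: 3 outcomes — {(0,0); (0,1); (1,1)}
claimed∖TSO = {(1,0)}

spurious: P0.R0=1 P0.R1=0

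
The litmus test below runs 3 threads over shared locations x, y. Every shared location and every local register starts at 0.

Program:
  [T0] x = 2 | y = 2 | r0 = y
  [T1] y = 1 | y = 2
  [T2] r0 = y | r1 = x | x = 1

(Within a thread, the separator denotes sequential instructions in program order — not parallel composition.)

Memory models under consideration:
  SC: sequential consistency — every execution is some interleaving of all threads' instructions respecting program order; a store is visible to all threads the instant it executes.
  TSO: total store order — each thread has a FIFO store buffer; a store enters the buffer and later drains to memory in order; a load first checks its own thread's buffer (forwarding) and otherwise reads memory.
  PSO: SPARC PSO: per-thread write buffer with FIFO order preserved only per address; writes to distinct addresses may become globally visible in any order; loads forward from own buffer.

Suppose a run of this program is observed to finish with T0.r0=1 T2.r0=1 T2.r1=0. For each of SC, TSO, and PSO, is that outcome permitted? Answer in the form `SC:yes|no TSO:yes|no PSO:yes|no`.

outcome vector order: (T0.r0,T2.r0,T2.r1)
[SC] allowed = {(1,0,0) (1,0,2) (1,1,2) (1,2,2) (2,0,0) (2,0,2) (2,1,0) (2,1,2) (2,2,0) (2,2,2)}
[TSO] allowed = {(1,0,0) (1,0,2) (1,1,2) (1,2,2) (2,0,0) (2,0,2) (2,1,0) (2,1,2) (2,2,0) (2,2,2)}
[PSO] allowed = {(1,0,0) (1,0,2) (1,1,0) (1,1,2) (1,2,0) (1,2,2) (2,0,0) (2,0,2) (2,1,0) (2,1,2) (2,2,0) (2,2,2)}
target (1,1,0) ∈ {PSO}

SC:no TSO:no PSO:yes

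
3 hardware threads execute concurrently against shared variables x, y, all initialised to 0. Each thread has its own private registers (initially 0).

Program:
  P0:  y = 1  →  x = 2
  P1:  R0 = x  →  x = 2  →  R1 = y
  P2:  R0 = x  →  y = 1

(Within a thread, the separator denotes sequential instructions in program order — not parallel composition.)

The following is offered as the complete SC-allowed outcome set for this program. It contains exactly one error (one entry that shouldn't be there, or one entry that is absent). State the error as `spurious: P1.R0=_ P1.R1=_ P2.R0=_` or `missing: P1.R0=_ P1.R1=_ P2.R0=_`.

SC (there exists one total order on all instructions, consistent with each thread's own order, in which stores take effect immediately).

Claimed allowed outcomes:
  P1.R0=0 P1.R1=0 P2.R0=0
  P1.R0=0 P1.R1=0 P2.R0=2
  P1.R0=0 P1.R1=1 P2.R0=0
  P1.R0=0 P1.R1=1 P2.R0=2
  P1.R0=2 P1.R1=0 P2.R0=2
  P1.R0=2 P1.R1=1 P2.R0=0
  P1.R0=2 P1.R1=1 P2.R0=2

outcome vector order: (P1.R0,P1.R1,P2.R0)
under SC → <0 0 0> <0 0 2> <0 1 0> <0 1 2> <2 1 0> <2 1 2>
claimed∖SC = {<2 0 2>}

spurious: P1.R0=2 P1.R1=0 P2.R0=2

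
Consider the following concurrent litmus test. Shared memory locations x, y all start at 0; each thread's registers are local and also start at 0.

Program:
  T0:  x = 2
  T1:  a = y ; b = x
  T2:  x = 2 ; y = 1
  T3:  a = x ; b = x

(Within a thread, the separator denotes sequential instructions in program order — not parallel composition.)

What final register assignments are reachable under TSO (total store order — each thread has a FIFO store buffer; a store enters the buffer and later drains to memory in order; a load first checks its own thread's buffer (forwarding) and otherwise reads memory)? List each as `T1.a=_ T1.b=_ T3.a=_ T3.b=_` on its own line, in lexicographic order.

T1.a=0 T1.b=0 T3.a=0 T3.b=0
T1.a=0 T1.b=0 T3.a=0 T3.b=2
T1.a=0 T1.b=0 T3.a=2 T3.b=2
T1.a=0 T1.b=2 T3.a=0 T3.b=0
T1.a=0 T1.b=2 T3.a=0 T3.b=2
T1.a=0 T1.b=2 T3.a=2 T3.b=2
T1.a=1 T1.b=2 T3.a=0 T3.b=0
T1.a=1 T1.b=2 T3.a=0 T3.b=2
T1.a=1 T1.b=2 T3.a=2 T3.b=2

outcome vector order: (T1.a,T1.b,T3.a,T3.b)
|TSO outcomes| = 9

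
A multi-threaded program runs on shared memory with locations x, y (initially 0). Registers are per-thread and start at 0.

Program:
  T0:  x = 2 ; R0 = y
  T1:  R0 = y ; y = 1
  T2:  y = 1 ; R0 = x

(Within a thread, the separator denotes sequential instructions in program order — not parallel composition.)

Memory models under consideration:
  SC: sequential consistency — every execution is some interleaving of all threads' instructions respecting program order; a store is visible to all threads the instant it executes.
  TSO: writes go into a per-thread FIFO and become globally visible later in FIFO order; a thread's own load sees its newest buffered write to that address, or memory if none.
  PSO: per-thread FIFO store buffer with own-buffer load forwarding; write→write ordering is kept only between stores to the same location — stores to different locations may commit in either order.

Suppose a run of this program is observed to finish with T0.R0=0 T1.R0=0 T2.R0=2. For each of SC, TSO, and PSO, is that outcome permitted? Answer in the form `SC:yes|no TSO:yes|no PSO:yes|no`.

SC:yes TSO:yes PSO:yes

outcome vector order: (T0.R0,T1.R0,T2.R0)
[SC] allowed = {<0 0 2>, <0 1 2>, <1 0 0>, <1 0 2>, <1 1 0>, <1 1 2>}
[TSO] allowed = {<0 0 0>, <0 0 2>, <0 1 0>, <0 1 2>, <1 0 0>, <1 0 2>, <1 1 0>, <1 1 2>}
[PSO] allowed = {<0 0 0>, <0 0 2>, <0 1 0>, <0 1 2>, <1 0 0>, <1 0 2>, <1 1 0>, <1 1 2>}
target <0 0 2> ∈ {SC,TSO,PSO}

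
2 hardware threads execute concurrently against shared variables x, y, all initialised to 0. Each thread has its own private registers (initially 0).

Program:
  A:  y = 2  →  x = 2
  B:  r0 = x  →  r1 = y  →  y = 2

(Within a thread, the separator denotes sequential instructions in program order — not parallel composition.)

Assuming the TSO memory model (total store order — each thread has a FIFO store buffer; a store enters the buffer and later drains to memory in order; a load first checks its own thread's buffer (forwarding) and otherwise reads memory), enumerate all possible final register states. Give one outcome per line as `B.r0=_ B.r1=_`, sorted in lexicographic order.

B.r0=0 B.r1=0
B.r0=0 B.r1=2
B.r0=2 B.r1=2

outcome vector order: (B.r0,B.r1)
|TSO outcomes| = 3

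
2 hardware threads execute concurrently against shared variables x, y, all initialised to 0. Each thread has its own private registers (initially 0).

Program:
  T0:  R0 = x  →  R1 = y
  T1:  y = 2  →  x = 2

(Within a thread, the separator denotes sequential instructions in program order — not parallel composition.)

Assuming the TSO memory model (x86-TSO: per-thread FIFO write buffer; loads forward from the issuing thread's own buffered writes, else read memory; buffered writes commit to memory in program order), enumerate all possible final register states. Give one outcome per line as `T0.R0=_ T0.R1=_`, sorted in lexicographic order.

outcome vector order: (T0.R0,T0.R1)
|TSO outcomes| = 3

T0.R0=0 T0.R1=0
T0.R0=0 T0.R1=2
T0.R0=2 T0.R1=2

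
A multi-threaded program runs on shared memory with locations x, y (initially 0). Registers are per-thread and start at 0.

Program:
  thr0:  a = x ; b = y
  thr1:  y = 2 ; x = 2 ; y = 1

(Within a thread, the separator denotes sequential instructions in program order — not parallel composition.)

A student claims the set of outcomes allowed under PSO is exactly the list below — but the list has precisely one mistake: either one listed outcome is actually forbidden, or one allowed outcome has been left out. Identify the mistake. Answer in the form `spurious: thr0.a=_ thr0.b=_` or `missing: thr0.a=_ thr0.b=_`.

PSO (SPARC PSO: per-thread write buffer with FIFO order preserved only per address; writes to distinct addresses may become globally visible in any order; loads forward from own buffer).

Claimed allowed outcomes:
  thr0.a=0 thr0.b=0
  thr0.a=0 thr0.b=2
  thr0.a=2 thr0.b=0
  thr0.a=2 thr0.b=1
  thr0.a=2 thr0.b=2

outcome vector order: (thr0.a,thr0.b)
PSO: 6 outcomes — {00, 01, 02, 20, 21, 22}
PSO∖claimed = {01}

missing: thr0.a=0 thr0.b=1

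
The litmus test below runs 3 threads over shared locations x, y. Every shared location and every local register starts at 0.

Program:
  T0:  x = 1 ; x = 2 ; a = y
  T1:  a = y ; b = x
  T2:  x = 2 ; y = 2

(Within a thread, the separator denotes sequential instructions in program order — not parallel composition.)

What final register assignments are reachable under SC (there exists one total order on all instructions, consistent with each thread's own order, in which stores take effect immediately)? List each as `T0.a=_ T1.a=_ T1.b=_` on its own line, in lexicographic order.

T0.a=0 T1.a=0 T1.b=0
T0.a=0 T1.a=0 T1.b=1
T0.a=0 T1.a=0 T1.b=2
T0.a=0 T1.a=2 T1.b=2
T0.a=2 T1.a=0 T1.b=0
T0.a=2 T1.a=0 T1.b=1
T0.a=2 T1.a=0 T1.b=2
T0.a=2 T1.a=2 T1.b=1
T0.a=2 T1.a=2 T1.b=2

outcome vector order: (T0.a,T1.a,T1.b)
|SC outcomes| = 9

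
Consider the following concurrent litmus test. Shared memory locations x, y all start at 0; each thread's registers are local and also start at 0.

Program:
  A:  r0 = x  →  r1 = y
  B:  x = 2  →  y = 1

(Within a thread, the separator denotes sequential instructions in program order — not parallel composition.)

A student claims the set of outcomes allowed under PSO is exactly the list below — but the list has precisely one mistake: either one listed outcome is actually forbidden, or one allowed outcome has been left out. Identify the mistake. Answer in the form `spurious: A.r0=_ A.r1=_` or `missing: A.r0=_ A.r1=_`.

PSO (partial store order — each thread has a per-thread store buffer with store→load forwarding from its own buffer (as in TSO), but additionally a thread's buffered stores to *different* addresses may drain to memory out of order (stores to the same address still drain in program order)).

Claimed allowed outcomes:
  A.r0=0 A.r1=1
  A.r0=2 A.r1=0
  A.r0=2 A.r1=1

outcome vector order: (A.r0,A.r1)
[PSO] allowed = {<0 0> <0 1> <2 0> <2 1>}
PSO∖claimed = {<0 0>}

missing: A.r0=0 A.r1=0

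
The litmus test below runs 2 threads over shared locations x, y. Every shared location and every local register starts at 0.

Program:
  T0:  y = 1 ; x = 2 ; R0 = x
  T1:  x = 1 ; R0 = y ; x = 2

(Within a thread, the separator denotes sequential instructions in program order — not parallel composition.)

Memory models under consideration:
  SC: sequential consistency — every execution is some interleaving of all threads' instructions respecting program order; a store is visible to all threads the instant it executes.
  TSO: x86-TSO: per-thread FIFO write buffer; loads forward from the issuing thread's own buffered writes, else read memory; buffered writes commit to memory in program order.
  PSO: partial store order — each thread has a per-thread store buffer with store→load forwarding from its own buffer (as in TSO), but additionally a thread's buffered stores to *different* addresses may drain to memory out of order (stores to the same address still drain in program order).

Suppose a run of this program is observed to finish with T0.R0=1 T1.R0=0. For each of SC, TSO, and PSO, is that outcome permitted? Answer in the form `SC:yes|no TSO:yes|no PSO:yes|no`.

SC:no TSO:yes PSO:yes

outcome vector order: (T0.R0,T1.R0)
[SC] allowed = {1/1, 2/0, 2/1}
[TSO] allowed = {1/0, 1/1, 2/0, 2/1}
[PSO] allowed = {1/0, 1/1, 2/0, 2/1}
target 1/0 ∈ {TSO,PSO}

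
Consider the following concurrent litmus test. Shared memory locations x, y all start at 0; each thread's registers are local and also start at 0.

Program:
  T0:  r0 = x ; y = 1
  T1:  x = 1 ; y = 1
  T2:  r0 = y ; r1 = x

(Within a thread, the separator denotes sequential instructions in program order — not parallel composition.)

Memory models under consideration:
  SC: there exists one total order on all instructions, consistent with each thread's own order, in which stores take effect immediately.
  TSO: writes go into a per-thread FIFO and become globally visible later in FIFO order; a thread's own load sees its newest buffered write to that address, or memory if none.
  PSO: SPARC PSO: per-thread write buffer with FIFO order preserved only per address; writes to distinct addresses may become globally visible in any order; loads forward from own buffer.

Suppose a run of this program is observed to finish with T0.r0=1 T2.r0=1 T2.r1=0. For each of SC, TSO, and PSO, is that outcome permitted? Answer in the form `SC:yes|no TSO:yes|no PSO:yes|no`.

SC:no TSO:no PSO:yes

outcome vector order: (T0.r0,T2.r0,T2.r1)
[SC] allowed = {(0,0,0) (0,0,1) (0,1,0) (0,1,1) (1,0,0) (1,0,1) (1,1,1)}
[TSO] allowed = {(0,0,0) (0,0,1) (0,1,0) (0,1,1) (1,0,0) (1,0,1) (1,1,1)}
[PSO] allowed = {(0,0,0) (0,0,1) (0,1,0) (0,1,1) (1,0,0) (1,0,1) (1,1,0) (1,1,1)}
target (1,1,0) ∈ {PSO}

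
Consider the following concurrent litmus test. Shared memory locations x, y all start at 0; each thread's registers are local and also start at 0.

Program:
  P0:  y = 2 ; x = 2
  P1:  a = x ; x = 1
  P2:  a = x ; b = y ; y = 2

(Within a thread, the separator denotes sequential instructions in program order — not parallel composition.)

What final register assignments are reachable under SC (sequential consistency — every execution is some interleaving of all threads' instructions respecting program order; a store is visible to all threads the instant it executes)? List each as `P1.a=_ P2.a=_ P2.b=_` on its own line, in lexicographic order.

P1.a=0 P2.a=0 P2.b=0
P1.a=0 P2.a=0 P2.b=2
P1.a=0 P2.a=1 P2.b=0
P1.a=0 P2.a=1 P2.b=2
P1.a=0 P2.a=2 P2.b=2
P1.a=2 P2.a=0 P2.b=0
P1.a=2 P2.a=0 P2.b=2
P1.a=2 P2.a=1 P2.b=2
P1.a=2 P2.a=2 P2.b=2

outcome vector order: (P1.a,P2.a,P2.b)
|SC outcomes| = 9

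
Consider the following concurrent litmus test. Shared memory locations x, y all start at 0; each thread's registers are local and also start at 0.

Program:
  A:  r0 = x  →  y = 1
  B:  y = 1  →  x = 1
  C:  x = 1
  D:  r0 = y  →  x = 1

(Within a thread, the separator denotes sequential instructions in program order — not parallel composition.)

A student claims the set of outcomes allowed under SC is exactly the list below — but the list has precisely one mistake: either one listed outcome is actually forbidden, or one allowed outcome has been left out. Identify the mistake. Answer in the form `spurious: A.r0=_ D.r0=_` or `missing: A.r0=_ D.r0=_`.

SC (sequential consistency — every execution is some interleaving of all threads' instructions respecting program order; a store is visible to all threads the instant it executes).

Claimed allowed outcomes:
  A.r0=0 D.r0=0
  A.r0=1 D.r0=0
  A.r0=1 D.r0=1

missing: A.r0=0 D.r0=1

outcome vector order: (A.r0,D.r0)
[SC] allowed = {00, 01, 10, 11}
SC∖claimed = {01}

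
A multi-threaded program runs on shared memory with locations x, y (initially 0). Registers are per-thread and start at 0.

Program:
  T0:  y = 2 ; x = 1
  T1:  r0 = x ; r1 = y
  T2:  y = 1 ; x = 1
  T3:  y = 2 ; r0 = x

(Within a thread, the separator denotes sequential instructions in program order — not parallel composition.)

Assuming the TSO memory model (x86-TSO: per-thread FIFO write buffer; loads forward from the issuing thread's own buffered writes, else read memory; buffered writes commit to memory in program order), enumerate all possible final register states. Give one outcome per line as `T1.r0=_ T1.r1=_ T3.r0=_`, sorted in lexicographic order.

T1.r0=0 T1.r1=0 T3.r0=0
T1.r0=0 T1.r1=0 T3.r0=1
T1.r0=0 T1.r1=1 T3.r0=0
T1.r0=0 T1.r1=1 T3.r0=1
T1.r0=0 T1.r1=2 T3.r0=0
T1.r0=0 T1.r1=2 T3.r0=1
T1.r0=1 T1.r1=1 T3.r0=0
T1.r0=1 T1.r1=1 T3.r0=1
T1.r0=1 T1.r1=2 T3.r0=0
T1.r0=1 T1.r1=2 T3.r0=1

outcome vector order: (T1.r0,T1.r1,T3.r0)
|TSO outcomes| = 10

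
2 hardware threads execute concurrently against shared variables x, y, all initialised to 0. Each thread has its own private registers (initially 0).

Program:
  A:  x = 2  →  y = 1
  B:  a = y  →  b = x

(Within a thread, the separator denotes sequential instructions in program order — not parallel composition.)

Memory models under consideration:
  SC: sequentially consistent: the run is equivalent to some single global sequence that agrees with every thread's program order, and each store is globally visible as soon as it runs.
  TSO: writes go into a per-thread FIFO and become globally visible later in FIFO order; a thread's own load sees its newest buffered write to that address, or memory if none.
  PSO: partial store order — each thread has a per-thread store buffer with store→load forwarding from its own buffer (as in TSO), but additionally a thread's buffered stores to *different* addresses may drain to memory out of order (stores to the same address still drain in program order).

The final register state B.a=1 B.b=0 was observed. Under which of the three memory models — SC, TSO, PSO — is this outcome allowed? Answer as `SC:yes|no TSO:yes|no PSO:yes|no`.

outcome vector order: (B.a,B.b)
SC (3): <0 0> <0 2> <1 2>
TSO (3): <0 0> <0 2> <1 2>
PSO (4): <0 0> <0 2> <1 0> <1 2>
target <1 0> ∈ {PSO}

SC:no TSO:no PSO:yes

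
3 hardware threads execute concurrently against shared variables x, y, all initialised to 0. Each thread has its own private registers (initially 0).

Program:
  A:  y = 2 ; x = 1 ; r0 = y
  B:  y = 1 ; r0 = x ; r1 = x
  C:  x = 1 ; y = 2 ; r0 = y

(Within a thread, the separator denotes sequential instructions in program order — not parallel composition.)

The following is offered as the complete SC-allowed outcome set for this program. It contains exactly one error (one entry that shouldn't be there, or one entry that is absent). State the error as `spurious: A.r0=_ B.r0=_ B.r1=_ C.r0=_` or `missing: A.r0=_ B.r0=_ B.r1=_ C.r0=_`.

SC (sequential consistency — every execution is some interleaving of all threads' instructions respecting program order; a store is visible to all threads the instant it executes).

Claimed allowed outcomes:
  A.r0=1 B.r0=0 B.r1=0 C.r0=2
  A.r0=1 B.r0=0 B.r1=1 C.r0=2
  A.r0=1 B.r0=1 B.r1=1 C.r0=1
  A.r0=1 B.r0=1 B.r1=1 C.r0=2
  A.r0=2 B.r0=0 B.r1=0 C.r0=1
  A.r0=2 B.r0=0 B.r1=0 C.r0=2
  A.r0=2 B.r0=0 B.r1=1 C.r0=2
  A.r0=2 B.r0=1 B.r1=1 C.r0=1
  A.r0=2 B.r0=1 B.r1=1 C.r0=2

spurious: A.r0=2 B.r0=0 B.r1=0 C.r0=1

outcome vector order: (A.r0,B.r0,B.r1,C.r0)
under SC → 1/0/0/2; 1/0/1/2; 1/1/1/1; 1/1/1/2; 2/0/0/2; 2/0/1/2; 2/1/1/1; 2/1/1/2
claimed∖SC = {2/0/0/1}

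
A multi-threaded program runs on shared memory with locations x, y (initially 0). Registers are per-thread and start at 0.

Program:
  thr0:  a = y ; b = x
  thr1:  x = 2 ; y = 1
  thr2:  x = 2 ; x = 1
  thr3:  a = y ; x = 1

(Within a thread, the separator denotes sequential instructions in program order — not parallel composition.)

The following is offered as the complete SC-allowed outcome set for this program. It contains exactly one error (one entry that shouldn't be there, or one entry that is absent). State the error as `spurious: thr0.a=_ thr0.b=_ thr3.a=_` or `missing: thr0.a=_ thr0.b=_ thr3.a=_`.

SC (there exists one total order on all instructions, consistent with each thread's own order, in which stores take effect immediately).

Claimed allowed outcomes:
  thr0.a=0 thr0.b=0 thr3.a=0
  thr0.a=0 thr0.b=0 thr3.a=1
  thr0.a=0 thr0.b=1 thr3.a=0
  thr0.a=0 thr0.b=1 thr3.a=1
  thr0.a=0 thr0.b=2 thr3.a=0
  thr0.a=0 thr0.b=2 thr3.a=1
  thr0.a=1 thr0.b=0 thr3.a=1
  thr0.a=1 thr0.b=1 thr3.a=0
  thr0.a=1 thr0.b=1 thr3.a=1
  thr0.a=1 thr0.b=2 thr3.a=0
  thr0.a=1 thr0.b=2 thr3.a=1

spurious: thr0.a=1 thr0.b=0 thr3.a=1

outcome vector order: (thr0.a,thr0.b,thr3.a)
[SC] allowed = {<0 0 0> <0 0 1> <0 1 0> <0 1 1> <0 2 0> <0 2 1> <1 1 0> <1 1 1> <1 2 0> <1 2 1>}
claimed∖SC = {<1 0 1>}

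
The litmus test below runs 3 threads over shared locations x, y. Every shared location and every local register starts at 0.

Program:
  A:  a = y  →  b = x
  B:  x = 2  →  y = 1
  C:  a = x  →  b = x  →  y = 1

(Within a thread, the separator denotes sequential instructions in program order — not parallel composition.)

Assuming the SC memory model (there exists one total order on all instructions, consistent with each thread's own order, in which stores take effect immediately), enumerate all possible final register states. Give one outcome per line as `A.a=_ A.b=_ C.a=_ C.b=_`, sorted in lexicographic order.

outcome vector order: (A.a,A.b,C.a,C.b)
|SC outcomes| = 10

A.a=0 A.b=0 C.a=0 C.b=0
A.a=0 A.b=0 C.a=0 C.b=2
A.a=0 A.b=0 C.a=2 C.b=2
A.a=0 A.b=2 C.a=0 C.b=0
A.a=0 A.b=2 C.a=0 C.b=2
A.a=0 A.b=2 C.a=2 C.b=2
A.a=1 A.b=0 C.a=0 C.b=0
A.a=1 A.b=2 C.a=0 C.b=0
A.a=1 A.b=2 C.a=0 C.b=2
A.a=1 A.b=2 C.a=2 C.b=2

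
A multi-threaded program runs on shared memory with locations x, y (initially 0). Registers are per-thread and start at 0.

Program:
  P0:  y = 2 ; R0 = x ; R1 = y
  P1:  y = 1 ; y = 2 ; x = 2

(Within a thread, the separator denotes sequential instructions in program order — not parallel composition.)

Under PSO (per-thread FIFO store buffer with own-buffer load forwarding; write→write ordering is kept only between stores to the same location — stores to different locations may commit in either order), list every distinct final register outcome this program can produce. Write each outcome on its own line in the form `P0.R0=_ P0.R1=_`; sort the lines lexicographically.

P0.R0=0 P0.R1=1
P0.R0=0 P0.R1=2
P0.R0=2 P0.R1=1
P0.R0=2 P0.R1=2

outcome vector order: (P0.R0,P0.R1)
|PSO outcomes| = 4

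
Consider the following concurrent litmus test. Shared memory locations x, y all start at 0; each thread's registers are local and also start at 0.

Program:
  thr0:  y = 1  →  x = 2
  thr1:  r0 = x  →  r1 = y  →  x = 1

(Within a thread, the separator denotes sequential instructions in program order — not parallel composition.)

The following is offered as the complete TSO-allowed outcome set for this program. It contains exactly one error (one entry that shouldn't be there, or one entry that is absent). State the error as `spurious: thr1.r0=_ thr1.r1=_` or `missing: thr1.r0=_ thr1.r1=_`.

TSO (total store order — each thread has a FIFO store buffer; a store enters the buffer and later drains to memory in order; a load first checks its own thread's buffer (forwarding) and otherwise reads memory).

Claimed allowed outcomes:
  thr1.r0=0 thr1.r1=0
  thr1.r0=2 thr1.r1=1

outcome vector order: (thr1.r0,thr1.r1)
[TSO] allowed = {00 01 21}
TSO∖claimed = {01}

missing: thr1.r0=0 thr1.r1=1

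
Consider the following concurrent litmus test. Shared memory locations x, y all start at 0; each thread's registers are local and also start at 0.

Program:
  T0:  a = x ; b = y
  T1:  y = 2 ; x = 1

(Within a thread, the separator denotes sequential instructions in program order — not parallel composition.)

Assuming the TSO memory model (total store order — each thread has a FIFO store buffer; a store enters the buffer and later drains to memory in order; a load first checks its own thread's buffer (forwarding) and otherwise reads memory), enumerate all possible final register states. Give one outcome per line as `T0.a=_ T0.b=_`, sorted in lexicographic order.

T0.a=0 T0.b=0
T0.a=0 T0.b=2
T0.a=1 T0.b=2

outcome vector order: (T0.a,T0.b)
|TSO outcomes| = 3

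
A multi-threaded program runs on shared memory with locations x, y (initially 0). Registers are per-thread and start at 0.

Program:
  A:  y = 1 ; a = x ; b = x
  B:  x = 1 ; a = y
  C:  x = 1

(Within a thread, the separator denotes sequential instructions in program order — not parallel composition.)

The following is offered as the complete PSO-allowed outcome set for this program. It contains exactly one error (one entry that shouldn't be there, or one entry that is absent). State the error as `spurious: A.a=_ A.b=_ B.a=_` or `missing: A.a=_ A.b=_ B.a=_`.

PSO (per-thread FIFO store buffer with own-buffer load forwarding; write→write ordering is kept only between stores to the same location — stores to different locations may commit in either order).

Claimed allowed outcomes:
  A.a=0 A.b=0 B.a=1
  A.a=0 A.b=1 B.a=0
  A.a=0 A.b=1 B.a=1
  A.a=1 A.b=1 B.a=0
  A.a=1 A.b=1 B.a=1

missing: A.a=0 A.b=0 B.a=0

outcome vector order: (A.a,A.b,B.a)
PSO (6): 0/0/0 0/0/1 0/1/0 0/1/1 1/1/0 1/1/1
PSO∖claimed = {0/0/0}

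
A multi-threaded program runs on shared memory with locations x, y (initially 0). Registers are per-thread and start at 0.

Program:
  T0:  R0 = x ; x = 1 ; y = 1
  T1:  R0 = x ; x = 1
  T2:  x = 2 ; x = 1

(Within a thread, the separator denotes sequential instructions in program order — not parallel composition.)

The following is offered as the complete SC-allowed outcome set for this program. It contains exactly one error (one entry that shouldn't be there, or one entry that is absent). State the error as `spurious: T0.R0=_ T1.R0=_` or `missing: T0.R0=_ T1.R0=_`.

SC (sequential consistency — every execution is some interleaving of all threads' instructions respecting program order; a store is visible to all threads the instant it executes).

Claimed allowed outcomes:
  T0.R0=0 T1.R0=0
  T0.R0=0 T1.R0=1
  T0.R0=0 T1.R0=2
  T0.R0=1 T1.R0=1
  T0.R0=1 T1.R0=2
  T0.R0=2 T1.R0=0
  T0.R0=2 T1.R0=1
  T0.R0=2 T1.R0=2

missing: T0.R0=1 T1.R0=0

outcome vector order: (T0.R0,T1.R0)
SC: 9 outcomes — {00 01 02 10 11 12 20 21 22}
SC∖claimed = {10}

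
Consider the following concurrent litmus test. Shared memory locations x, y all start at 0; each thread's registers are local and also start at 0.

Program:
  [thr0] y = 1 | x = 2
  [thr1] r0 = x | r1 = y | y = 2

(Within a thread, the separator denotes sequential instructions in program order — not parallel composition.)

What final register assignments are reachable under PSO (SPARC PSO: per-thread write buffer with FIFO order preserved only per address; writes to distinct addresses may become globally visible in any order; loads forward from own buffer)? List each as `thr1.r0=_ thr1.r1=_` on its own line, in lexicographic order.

outcome vector order: (thr1.r0,thr1.r1)
|PSO outcomes| = 4

thr1.r0=0 thr1.r1=0
thr1.r0=0 thr1.r1=1
thr1.r0=2 thr1.r1=0
thr1.r0=2 thr1.r1=1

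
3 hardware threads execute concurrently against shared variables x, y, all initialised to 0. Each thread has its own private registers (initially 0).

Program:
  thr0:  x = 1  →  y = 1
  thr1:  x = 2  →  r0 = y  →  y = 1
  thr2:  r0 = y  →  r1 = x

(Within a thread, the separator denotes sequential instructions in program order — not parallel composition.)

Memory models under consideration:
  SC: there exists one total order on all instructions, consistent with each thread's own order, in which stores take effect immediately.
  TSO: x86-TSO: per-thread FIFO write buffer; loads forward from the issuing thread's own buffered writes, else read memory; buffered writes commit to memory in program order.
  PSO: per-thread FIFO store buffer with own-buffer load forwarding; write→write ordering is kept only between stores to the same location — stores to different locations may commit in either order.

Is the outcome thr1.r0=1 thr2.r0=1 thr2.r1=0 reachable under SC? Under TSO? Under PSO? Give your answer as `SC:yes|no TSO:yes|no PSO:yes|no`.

outcome vector order: (thr1.r0,thr2.r0,thr2.r1)
under SC → <0 0 0>, <0 0 1>, <0 0 2>, <0 1 1>, <0 1 2>, <1 0 0>, <1 0 1>, <1 0 2>, <1 1 1>, <1 1 2>
under TSO → <0 0 0>, <0 0 1>, <0 0 2>, <0 1 1>, <0 1 2>, <1 0 0>, <1 0 1>, <1 0 2>, <1 1 1>, <1 1 2>
under PSO → <0 0 0>, <0 0 1>, <0 0 2>, <0 1 0>, <0 1 1>, <0 1 2>, <1 0 0>, <1 0 1>, <1 0 2>, <1 1 0>, <1 1 1>, <1 1 2>
target <1 1 0> ∈ {PSO}

SC:no TSO:no PSO:yes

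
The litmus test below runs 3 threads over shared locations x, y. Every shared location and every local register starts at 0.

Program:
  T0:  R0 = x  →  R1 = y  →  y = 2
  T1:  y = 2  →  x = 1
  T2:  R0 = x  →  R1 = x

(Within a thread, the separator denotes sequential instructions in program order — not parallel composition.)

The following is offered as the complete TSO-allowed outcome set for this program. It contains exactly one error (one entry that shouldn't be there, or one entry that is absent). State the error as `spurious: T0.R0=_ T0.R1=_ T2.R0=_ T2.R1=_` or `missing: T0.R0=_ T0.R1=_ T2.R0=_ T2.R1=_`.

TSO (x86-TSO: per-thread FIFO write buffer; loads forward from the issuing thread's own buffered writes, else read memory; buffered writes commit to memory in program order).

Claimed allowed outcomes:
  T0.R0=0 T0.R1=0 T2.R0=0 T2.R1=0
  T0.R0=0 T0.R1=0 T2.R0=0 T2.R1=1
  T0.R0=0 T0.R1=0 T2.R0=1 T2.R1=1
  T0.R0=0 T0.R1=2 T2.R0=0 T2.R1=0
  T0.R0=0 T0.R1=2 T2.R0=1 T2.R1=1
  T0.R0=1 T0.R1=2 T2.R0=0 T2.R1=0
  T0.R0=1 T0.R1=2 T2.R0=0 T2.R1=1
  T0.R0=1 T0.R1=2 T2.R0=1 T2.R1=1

outcome vector order: (T0.R0,T0.R1,T2.R0,T2.R1)
under TSO → <0 0 0 0> <0 0 0 1> <0 0 1 1> <0 2 0 0> <0 2 0 1> <0 2 1 1> <1 2 0 0> <1 2 0 1> <1 2 1 1>
TSO∖claimed = {<0 2 0 1>}

missing: T0.R0=0 T0.R1=2 T2.R0=0 T2.R1=1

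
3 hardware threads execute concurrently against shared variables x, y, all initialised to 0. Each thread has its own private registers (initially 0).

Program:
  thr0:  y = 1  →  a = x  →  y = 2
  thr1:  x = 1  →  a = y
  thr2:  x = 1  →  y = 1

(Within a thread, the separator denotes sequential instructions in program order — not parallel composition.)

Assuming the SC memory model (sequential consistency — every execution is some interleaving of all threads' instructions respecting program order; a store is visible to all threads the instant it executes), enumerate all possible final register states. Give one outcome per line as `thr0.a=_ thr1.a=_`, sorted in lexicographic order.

outcome vector order: (thr0.a,thr1.a)
|SC outcomes| = 5

thr0.a=0 thr1.a=1
thr0.a=0 thr1.a=2
thr0.a=1 thr1.a=0
thr0.a=1 thr1.a=1
thr0.a=1 thr1.a=2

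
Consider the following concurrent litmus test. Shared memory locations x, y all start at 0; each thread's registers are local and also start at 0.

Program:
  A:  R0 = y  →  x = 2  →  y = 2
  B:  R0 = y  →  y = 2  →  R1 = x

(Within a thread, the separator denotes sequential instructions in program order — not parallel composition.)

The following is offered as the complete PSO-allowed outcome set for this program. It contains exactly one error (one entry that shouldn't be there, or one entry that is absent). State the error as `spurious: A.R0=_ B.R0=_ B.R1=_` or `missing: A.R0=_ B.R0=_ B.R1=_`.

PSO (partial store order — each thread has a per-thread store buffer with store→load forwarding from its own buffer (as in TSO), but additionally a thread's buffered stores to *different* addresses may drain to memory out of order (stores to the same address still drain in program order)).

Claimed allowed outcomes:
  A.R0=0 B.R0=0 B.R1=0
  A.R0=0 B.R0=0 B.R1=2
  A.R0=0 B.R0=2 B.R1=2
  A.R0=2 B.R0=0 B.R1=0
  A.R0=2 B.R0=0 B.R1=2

missing: A.R0=0 B.R0=2 B.R1=0

outcome vector order: (A.R0,B.R0,B.R1)
PSO (6): (0,0,0) (0,0,2) (0,2,0) (0,2,2) (2,0,0) (2,0,2)
PSO∖claimed = {(0,2,0)}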